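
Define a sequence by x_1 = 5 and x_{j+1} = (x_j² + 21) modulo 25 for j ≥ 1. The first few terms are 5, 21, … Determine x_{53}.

21

x_1 = 5,  x_2 = 21,  x_3 = 12,  x_4 = 15,  x_5 = 21.
Since x_5 = x_2 = 21, the sequence is eventually periodic: after a pre-period of length 1 it cycles with period 3.
For j ≥ 2, x_j depends only on (j - 2) mod 3. (53 - 2) mod 3 = 0, so x_{53} = x_2 = 21.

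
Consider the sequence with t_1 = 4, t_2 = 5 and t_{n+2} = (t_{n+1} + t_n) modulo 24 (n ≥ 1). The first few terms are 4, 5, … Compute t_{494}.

13

We have t_1 = 4; t_2 = 5; t_3 = 9; t_4 = 14; t_5 = 23; t_6 = 13; t_7 = 12; t_8 = 1; t_9 = 13; t_{10} = 14; t_{11} = 3; t_{12} = 17; t_{13} = 20; t_{14} = 13; t_{15} = 9; t_{16} = 22; t_{17} = 7; t_{18} = 5; t_{19} = 12; t_{20} = 17; t_{21} = 5; t_{22} = 22; t_{23} = 3; t_{24} = 1; t_{25} = 4; t_{26} = 5.
Since (t_{25}, t_{26}) = (t_1, t_2) = (4, 5) (two consecutive terms determine the rest), the sequence is periodic with period 24.
So t_{494} = t_{1 + ((494-1) mod 24)} = t_{14} = 13.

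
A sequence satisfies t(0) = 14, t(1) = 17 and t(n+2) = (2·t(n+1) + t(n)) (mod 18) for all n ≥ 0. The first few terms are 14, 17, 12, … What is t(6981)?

7

We have t(0) = 14,  t(1) = 17,  t(2) = 12,  t(3) = 5,  t(4) = 4,  t(5) = 13,  t(6) = 12,  t(7) = 1,  t(8) = 14,  t(9) = 11,  t(10) = 0,  t(11) = 11,  t(12) = 4,  t(13) = 1,  t(14) = 6,  t(15) = 13,  t(16) = 14,  t(17) = 5,  t(18) = 6,  t(19) = 17,  t(20) = 4,  t(21) = 7,  t(22) = 0,  t(23) = 7,  t(24) = 14,  t(25) = 17.
Since (t(24), t(25)) = (t(0), t(1)) = (14, 17) (two consecutive terms determine the rest), the sequence is periodic with period 24.
(6981 - 0) mod 24 = 21, so t(6981) = t(21) = 7.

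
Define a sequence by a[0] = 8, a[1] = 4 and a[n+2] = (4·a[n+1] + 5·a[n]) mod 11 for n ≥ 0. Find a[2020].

8

a[0] = 8,  a[1] = 4,  a[2] = 1,  a[3] = 2,  a[4] = 2,  a[5] = 7,  a[6] = 5,  a[7] = 0,  a[8] = 3,  a[9] = 1,  a[10] = 8,  a[11] = 4.
The sequence repeats with period 10.
So a[2020] = a[0 + ((2020-0) mod 10)] = a[0] = 8.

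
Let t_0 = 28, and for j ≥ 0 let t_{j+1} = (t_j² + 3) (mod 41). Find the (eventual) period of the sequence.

t_0 = 28; t_1 = 8; t_2 = 26; t_3 = 23; t_4 = 40; t_5 = 4; t_6 = 19; t_7 = 36; t_8 = 28.
Since t_8 = t_0 = 28, the sequence is periodic with period 8.

8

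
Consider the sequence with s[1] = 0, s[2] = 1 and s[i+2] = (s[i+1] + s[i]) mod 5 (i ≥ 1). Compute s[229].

1

Listing terms: s[1] = 0,  s[2] = 1,  s[3] = 1,  s[4] = 2,  s[5] = 3,  s[6] = 0,  s[7] = 3,  s[8] = 3,  s[9] = 1,  s[10] = 4,  s[11] = 0,  s[12] = 4,  s[13] = 4,  s[14] = 3,  s[15] = 2,  s[16] = 0,  s[17] = 2,  s[18] = 2,  s[19] = 4,  s[20] = 1,  s[21] = 0,  s[22] = 1.
Since (s[21], s[22]) = (s[1], s[2]) = (0, 1) (two consecutive terms determine the rest), the sequence is periodic with period 20.
So s[229] = s[1 + ((229-1) mod 20)] = s[9] = 1.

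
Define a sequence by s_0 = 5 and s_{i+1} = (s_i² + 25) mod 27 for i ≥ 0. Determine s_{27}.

5

s_0 = 5, s_1 = 23, s_2 = 14, s_3 = 5.
Since s_3 = s_0 = 5, the sequence is periodic with period 3.
So s_{27} = s_{0 + ((27-0) mod 3)} = s_0 = 5.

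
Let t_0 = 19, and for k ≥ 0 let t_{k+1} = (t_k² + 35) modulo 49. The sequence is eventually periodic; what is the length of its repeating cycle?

6

Computing terms: t_0 = 19; t_1 = 4; t_2 = 2; t_3 = 39; t_4 = 37; t_5 = 32; t_6 = 30; t_7 = 4.
Since t_7 = t_1 = 4, the sequence is eventually periodic: after a pre-period of length 1 it cycles with period 6.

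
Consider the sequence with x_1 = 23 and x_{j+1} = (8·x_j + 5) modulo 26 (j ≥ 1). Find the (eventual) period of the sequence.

Computing terms: x_1 = 23,  x_2 = 7,  x_3 = 9,  x_4 = 25,  x_5 = 23.
The sequence repeats with period 4.

4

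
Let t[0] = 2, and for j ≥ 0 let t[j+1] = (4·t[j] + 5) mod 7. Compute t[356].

Listing terms: t[0] = 2; t[1] = 6; t[2] = 1; t[3] = 2.
The sequence repeats with period 3.
So t[356] = t[0 + ((356-0) mod 3)] = t[2] = 1.

1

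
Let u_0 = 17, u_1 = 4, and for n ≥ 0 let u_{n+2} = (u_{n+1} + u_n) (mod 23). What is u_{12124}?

0

Computing terms: u_0 = 17, u_1 = 4, u_2 = 21, u_3 = 2, u_4 = 0, u_5 = 2, u_6 = 2, u_7 = 4, u_8 = 6, u_9 = 10, u_{10} = 16, u_{11} = 3, u_{12} = 19, u_{13} = 22, u_{14} = 18, u_{15} = 17, u_{16} = 12, u_{17} = 6, u_{18} = 18, u_{19} = 1, u_{20} = 19, u_{21} = 20, u_{22} = 16, u_{23} = 13, u_{24} = 6, u_{25} = 19, u_{26} = 2, u_{27} = 21, u_{28} = 0, u_{29} = 21, u_{30} = 21, u_{31} = 19, u_{32} = 17, u_{33} = 13, u_{34} = 7, u_{35} = 20, u_{36} = 4, u_{37} = 1, u_{38} = 5, u_{39} = 6, u_{40} = 11, u_{41} = 17, u_{42} = 5, u_{43} = 22, u_{44} = 4, u_{45} = 3, u_{46} = 7, u_{47} = 10, u_{48} = 17, u_{49} = 4.
The sequence repeats with period 48.
So u_{12124} = u_{0 + ((12124-0) mod 48)} = u_{28} = 0.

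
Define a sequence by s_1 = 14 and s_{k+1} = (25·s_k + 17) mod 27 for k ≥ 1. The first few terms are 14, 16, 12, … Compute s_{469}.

Listing terms: s_1 = 14,  s_2 = 16,  s_3 = 12,  s_4 = 20,  s_5 = 4,  s_6 = 9,  s_7 = 26,  s_8 = 19,  s_9 = 6,  s_{10} = 5,  s_{11} = 7,  s_{12} = 3,  s_{13} = 11,  s_{14} = 22,  s_{15} = 0,  s_{16} = 17,  s_{17} = 10,  s_{18} = 24,  s_{19} = 23,  s_{20} = 25,  s_{21} = 21,  s_{22} = 2,  s_{23} = 13,  s_{24} = 18,  s_{25} = 8,  s_{26} = 1,  s_{27} = 15,  s_{28} = 14.
Since s_{28} = s_1 = 14, the sequence is periodic with period 27.
(469 - 1) mod 27 = 9, so s_{469} = s_{10} = 5.

5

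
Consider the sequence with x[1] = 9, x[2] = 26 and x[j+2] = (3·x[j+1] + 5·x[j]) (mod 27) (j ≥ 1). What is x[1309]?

Computing terms: x[1] = 9, x[2] = 26, x[3] = 15, x[4] = 13, x[5] = 6, x[6] = 2, x[7] = 9, x[8] = 10, x[9] = 21, x[10] = 5, x[11] = 12, x[12] = 7, x[13] = 0, x[14] = 8, x[15] = 24, x[16] = 4, x[17] = 24, x[18] = 11, x[19] = 18, x[20] = 1, x[21] = 12, x[22] = 14, x[23] = 21, x[24] = 25, x[25] = 18, x[26] = 17, x[27] = 6, x[28] = 22, x[29] = 15, x[30] = 20, x[31] = 0, x[32] = 19, x[33] = 3, x[34] = 23, x[35] = 3, x[36] = 16, x[37] = 9, x[38] = 26.
The sequence repeats with period 36.
So x[1309] = x[1 + ((1309-1) mod 36)] = x[13] = 0.

0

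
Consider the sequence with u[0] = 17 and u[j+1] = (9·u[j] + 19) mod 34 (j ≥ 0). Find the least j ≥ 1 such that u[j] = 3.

2

We have u[0] = 17,  u[1] = 2,  u[2] = 3,  u[3] = 12,  u[4] = 25,  u[5] = 6,  u[6] = 5,  u[7] = 30,  u[8] = 17.
Since u[8] = u[0] = 17, the sequence is periodic with period 8.
The value 3 first appears (with j ≥ 1) at u[2].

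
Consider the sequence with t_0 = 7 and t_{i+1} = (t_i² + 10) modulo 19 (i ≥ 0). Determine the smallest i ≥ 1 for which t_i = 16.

Computing terms: t_0 = 7,  t_1 = 2,  t_2 = 14,  t_3 = 16,  t_4 = 0,  t_5 = 10,  t_6 = 15,  t_7 = 7.
The sequence repeats with period 7.
The value 16 first appears (with i ≥ 1) at t_3.

3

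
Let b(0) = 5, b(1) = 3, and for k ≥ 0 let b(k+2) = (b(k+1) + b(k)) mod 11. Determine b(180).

b(0) = 5; b(1) = 3; b(2) = 8; b(3) = 0; b(4) = 8; b(5) = 8; b(6) = 5; b(7) = 2; b(8) = 7; b(9) = 9; b(10) = 5; b(11) = 3.
The sequence repeats with period 10.
(180 - 0) mod 10 = 0, so b(180) = b(0) = 5.

5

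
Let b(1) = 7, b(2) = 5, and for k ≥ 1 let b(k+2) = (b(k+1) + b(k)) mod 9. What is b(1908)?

b(1) = 7, b(2) = 5, b(3) = 3, b(4) = 8, b(5) = 2, b(6) = 1, b(7) = 3, b(8) = 4, b(9) = 7, b(10) = 2, b(11) = 0, b(12) = 2, b(13) = 2, b(14) = 4, b(15) = 6, b(16) = 1, b(17) = 7, b(18) = 8, b(19) = 6, b(20) = 5, b(21) = 2, b(22) = 7, b(23) = 0, b(24) = 7, b(25) = 7, b(26) = 5.
The sequence repeats with period 24.
(1908 - 1) mod 24 = 11, so b(1908) = b(12) = 2.

2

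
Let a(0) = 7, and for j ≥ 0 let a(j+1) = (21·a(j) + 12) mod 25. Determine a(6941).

Listing terms: a(0) = 7; a(1) = 9; a(2) = 1; a(3) = 8; a(4) = 5; a(5) = 17; a(6) = 19; a(7) = 11; a(8) = 18; a(9) = 15; a(10) = 2; a(11) = 4; a(12) = 21; a(13) = 3; a(14) = 0; a(15) = 12; a(16) = 14; a(17) = 6; a(18) = 13; a(19) = 10; a(20) = 22; a(21) = 24; a(22) = 16; a(23) = 23; a(24) = 20; a(25) = 7.
Since a(25) = a(0) = 7, the sequence is periodic with period 25.
(6941 - 0) mod 25 = 16, so a(6941) = a(16) = 14.

14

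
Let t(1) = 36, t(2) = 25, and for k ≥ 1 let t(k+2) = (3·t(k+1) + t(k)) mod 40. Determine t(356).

Listing terms: t(1) = 36,  t(2) = 25,  t(3) = 31,  t(4) = 38,  t(5) = 25,  t(6) = 33,  t(7) = 4,  t(8) = 5,  t(9) = 19,  t(10) = 22,  t(11) = 5,  t(12) = 37,  t(13) = 36,  t(14) = 25.
Since (t(13), t(14)) = (t(1), t(2)) = (36, 25) (two consecutive terms determine the rest), the sequence is periodic with period 12.
(356 - 1) mod 12 = 7, so t(356) = t(8) = 5.

5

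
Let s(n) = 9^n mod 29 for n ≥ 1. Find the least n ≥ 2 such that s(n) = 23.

Computing terms: s(1) = 9,  s(2) = 23,  s(3) = 4,  s(4) = 7,  s(5) = 5,  s(6) = 16,  s(7) = 28,  s(8) = 20,  s(9) = 6,  s(10) = 25,  s(11) = 22,  s(12) = 24,  s(13) = 13,  s(14) = 1,  s(15) = 9.
The sequence repeats with period 14.
The value 23 first appears (with n ≥ 2) at s(2).

2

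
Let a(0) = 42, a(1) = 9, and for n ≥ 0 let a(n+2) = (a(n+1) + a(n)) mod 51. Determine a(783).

36

a(0) = 42,  a(1) = 9,  a(2) = 0,  a(3) = 9,  a(4) = 9,  a(5) = 18,  a(6) = 27,  a(7) = 45,  a(8) = 21,  a(9) = 15,  a(10) = 36,  a(11) = 0,  a(12) = 36,  a(13) = 36,  a(14) = 21,  a(15) = 6,  a(16) = 27,  a(17) = 33,  a(18) = 9,  a(19) = 42,  a(20) = 0,  a(21) = 42,  a(22) = 42,  a(23) = 33,  a(24) = 24,  a(25) = 6,  a(26) = 30,  a(27) = 36,  a(28) = 15,  a(29) = 0,  a(30) = 15,  a(31) = 15,  a(32) = 30,  a(33) = 45,  a(34) = 24,  a(35) = 18,  a(36) = 42,  a(37) = 9.
The sequence repeats with period 36.
So a(783) = a(0 + ((783-0) mod 36)) = a(27) = 36.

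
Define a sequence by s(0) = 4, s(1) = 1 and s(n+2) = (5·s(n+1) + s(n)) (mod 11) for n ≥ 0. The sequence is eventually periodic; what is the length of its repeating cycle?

24

We have s(0) = 4, s(1) = 1, s(2) = 9, s(3) = 2, s(4) = 8, s(5) = 9, s(6) = 9, s(7) = 10, s(8) = 4, s(9) = 8, s(10) = 0, s(11) = 8, s(12) = 7, s(13) = 10, s(14) = 2, s(15) = 9, s(16) = 3, s(17) = 2, s(18) = 2, s(19) = 1, s(20) = 7, s(21) = 3, s(22) = 0, s(23) = 3, s(24) = 4, s(25) = 1.
Since (s(24), s(25)) = (s(0), s(1)) = (4, 1) (two consecutive terms determine the rest), the sequence is periodic with period 24.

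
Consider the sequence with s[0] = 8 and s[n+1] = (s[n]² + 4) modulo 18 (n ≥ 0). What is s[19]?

We have s[0] = 8,  s[1] = 14,  s[2] = 2,  s[3] = 8.
Since s[3] = s[0] = 8, the sequence is periodic with period 3.
(19 - 0) mod 3 = 1, so s[19] = s[1] = 14.

14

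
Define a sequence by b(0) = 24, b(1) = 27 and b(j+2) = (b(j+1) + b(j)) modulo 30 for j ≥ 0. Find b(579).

Computing terms: b(0) = 24, b(1) = 27, b(2) = 21, b(3) = 18, b(4) = 9, b(5) = 27, b(6) = 6, b(7) = 3, b(8) = 9, b(9) = 12, b(10) = 21, b(11) = 3, b(12) = 24, b(13) = 27.
The sequence repeats with period 12.
So b(579) = b(0 + ((579-0) mod 12)) = b(3) = 18.

18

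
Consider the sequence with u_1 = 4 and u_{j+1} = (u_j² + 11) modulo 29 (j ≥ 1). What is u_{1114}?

4

Listing terms: u_1 = 4,  u_2 = 27,  u_3 = 15,  u_4 = 4.
Since u_4 = u_1 = 4, the sequence is periodic with period 3.
So u_{1114} = u_{1 + ((1114-1) mod 3)} = u_1 = 4.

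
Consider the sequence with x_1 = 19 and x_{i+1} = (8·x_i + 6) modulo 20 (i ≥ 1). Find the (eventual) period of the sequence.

Listing terms: x_1 = 19; x_2 = 18; x_3 = 10; x_4 = 6; x_5 = 14; x_6 = 18.
Since x_6 = x_2 = 18, the sequence is eventually periodic: after a pre-period of length 1 it cycles with period 4.

4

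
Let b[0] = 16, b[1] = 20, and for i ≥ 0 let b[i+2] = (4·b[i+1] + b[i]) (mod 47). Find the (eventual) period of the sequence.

32

b[0] = 16; b[1] = 20; b[2] = 2; b[3] = 28; b[4] = 20; b[5] = 14; b[6] = 29; b[7] = 36; b[8] = 32; b[9] = 23; b[10] = 30; b[11] = 2; b[12] = 38; b[13] = 13; b[14] = 43; b[15] = 44; b[16] = 31; b[17] = 27; b[18] = 45; b[19] = 19; b[20] = 27; b[21] = 33; b[22] = 18; b[23] = 11; b[24] = 15; b[25] = 24; b[26] = 17; b[27] = 45; b[28] = 9; b[29] = 34; b[30] = 4; b[31] = 3; b[32] = 16; b[33] = 20.
Since (b[32], b[33]) = (b[0], b[1]) = (16, 20) (two consecutive terms determine the rest), the sequence is periodic with period 32.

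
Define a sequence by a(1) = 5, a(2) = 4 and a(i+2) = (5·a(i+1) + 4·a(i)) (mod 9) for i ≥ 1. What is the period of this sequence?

Listing terms: a(1) = 5; a(2) = 4; a(3) = 4; a(4) = 0; a(5) = 7; a(6) = 8; a(7) = 5; a(8) = 3; a(9) = 8; a(10) = 7; a(11) = 4; a(12) = 3; a(13) = 4; a(14) = 5; a(15) = 5; a(16) = 0; a(17) = 2; a(18) = 1; a(19) = 4; a(20) = 6; a(21) = 1; a(22) = 2; a(23) = 5; a(24) = 6; a(25) = 5; a(26) = 4.
The sequence repeats with period 24.

24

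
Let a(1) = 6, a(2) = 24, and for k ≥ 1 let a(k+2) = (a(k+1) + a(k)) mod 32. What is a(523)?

We have a(1) = 6, a(2) = 24, a(3) = 30, a(4) = 22, a(5) = 20, a(6) = 10, a(7) = 30, a(8) = 8, a(9) = 6, a(10) = 14, a(11) = 20, a(12) = 2, a(13) = 22, a(14) = 24, a(15) = 14, a(16) = 6, a(17) = 20, a(18) = 26, a(19) = 14, a(20) = 8, a(21) = 22, a(22) = 30, a(23) = 20, a(24) = 18, a(25) = 6, a(26) = 24.
Since (a(25), a(26)) = (a(1), a(2)) = (6, 24) (two consecutive terms determine the rest), the sequence is periodic with period 24.
So a(523) = a(1 + ((523-1) mod 24)) = a(19) = 14.

14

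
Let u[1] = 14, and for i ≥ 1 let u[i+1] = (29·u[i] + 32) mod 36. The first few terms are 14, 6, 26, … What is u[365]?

Listing terms: u[1] = 14,  u[2] = 6,  u[3] = 26,  u[4] = 30,  u[5] = 2,  u[6] = 18,  u[7] = 14.
Since u[7] = u[1] = 14, the sequence is periodic with period 6.
(365 - 1) mod 6 = 4, so u[365] = u[5] = 2.

2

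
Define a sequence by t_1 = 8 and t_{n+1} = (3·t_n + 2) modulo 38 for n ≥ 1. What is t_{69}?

t_1 = 8,  t_2 = 26,  t_3 = 4,  t_4 = 14,  t_5 = 6,  t_6 = 20,  t_7 = 24,  t_8 = 36,  t_9 = 34,  t_{10} = 28,  t_{11} = 10,  t_{12} = 32,  t_{13} = 22,  t_{14} = 30,  t_{15} = 16,  t_{16} = 12,  t_{17} = 0,  t_{18} = 2,  t_{19} = 8.
The sequence repeats with period 18.
(69 - 1) mod 18 = 14, so t_{69} = t_{15} = 16.

16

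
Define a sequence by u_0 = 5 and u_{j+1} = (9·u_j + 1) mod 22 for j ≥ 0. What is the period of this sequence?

Listing terms: u_0 = 5, u_1 = 2, u_2 = 19, u_3 = 18, u_4 = 9, u_5 = 16, u_6 = 13, u_7 = 8, u_8 = 7, u_9 = 20, u_{10} = 5.
Since u_{10} = u_0 = 5, the sequence is periodic with period 10.

10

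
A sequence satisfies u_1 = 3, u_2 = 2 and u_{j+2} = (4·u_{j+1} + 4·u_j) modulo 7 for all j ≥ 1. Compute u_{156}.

1

We have u_1 = 3, u_2 = 2, u_3 = 6, u_4 = 4, u_5 = 5, u_6 = 1, u_7 = 3, u_8 = 2.
Since (u_7, u_8) = (u_1, u_2) = (3, 2) (two consecutive terms determine the rest), the sequence is periodic with period 6.
So u_{156} = u_{1 + ((156-1) mod 6)} = u_6 = 1.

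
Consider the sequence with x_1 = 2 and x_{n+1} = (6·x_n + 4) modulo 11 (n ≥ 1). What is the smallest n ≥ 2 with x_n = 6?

Listing terms: x_1 = 2, x_2 = 5, x_3 = 1, x_4 = 10, x_5 = 9, x_6 = 3, x_7 = 0, x_8 = 4, x_9 = 6, x_{10} = 7, x_{11} = 2.
Since x_{11} = x_1 = 2, the sequence is periodic with period 10.
The value 6 first appears (with n ≥ 2) at x_9.

9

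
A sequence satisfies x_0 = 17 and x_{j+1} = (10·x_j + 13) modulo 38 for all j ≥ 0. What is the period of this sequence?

18

We have x_0 = 17; x_1 = 31; x_2 = 19; x_3 = 13; x_4 = 29; x_5 = 37; x_6 = 3; x_7 = 5; x_8 = 25; x_9 = 35; x_{10} = 21; x_{11} = 33; x_{12} = 1; x_{13} = 23; x_{14} = 15; x_{15} = 11; x_{16} = 9; x_{17} = 27; x_{18} = 17.
Since x_{18} = x_0 = 17, the sequence is periodic with period 18.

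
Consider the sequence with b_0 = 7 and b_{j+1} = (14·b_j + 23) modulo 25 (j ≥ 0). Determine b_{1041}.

b_0 = 7, b_1 = 21, b_2 = 17, b_3 = 11, b_4 = 2, b_5 = 1, b_6 = 12, b_7 = 16, b_8 = 22, b_9 = 6, b_{10} = 7.
The sequence repeats with period 10.
So b_{1041} = b_{0 + ((1041-0) mod 10)} = b_1 = 21.

21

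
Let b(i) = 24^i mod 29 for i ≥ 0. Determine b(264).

Computing terms: b(0) = 1; b(1) = 24; b(2) = 25; b(3) = 20; b(4) = 16; b(5) = 7; b(6) = 23; b(7) = 1.
Since b(7) = b(0) = 1, the sequence is periodic with period 7.
So b(264) = b(0 + ((264-0) mod 7)) = b(5) = 7.

7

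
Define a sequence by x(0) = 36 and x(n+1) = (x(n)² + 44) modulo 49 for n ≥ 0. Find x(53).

4

Listing terms: x(0) = 36, x(1) = 17, x(2) = 39, x(3) = 46, x(4) = 4, x(5) = 11, x(6) = 18, x(7) = 25, x(8) = 32, x(9) = 39.
Since x(9) = x(2) = 39, the sequence is eventually periodic: after a pre-period of length 2 it cycles with period 7.
For n ≥ 2, x(n) depends only on (n - 2) mod 7. (53 - 2) mod 7 = 2, so x(53) = x(4) = 4.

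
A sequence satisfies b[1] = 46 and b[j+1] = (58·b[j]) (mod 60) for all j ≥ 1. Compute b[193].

Listing terms: b[1] = 46,  b[2] = 28,  b[3] = 4,  b[4] = 52,  b[5] = 16,  b[6] = 28.
Since b[6] = b[2] = 28, the sequence is eventually periodic: after a pre-period of length 1 it cycles with period 4.
For j ≥ 2, b[j] depends only on (j - 2) mod 4. (193 - 2) mod 4 = 3, so b[193] = b[5] = 16.

16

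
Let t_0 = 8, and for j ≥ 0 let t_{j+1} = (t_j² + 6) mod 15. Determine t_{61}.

t_0 = 8,  t_1 = 10,  t_2 = 1,  t_3 = 7,  t_4 = 10.
Since t_4 = t_1 = 10, the sequence is eventually periodic: after a pre-period of length 1 it cycles with period 3.
For j ≥ 1, t_j depends only on (j - 1) mod 3. (61 - 1) mod 3 = 0, so t_{61} = t_1 = 10.

10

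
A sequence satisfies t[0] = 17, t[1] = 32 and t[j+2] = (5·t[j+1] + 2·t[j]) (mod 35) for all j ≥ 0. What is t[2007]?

Listing terms: t[0] = 17; t[1] = 32; t[2] = 19; t[3] = 19; t[4] = 28; t[5] = 3; t[6] = 1; t[7] = 11; t[8] = 22; t[9] = 27; t[10] = 4; t[11] = 4; t[12] = 28; t[13] = 8; t[14] = 26; t[15] = 6; t[16] = 12; t[17] = 2; t[18] = 34; t[19] = 34; t[20] = 28; t[21] = 33; t[22] = 11; t[23] = 16; t[24] = 32; t[25] = 17; t[26] = 9; t[27] = 9; t[28] = 28; t[29] = 18; t[30] = 6; t[31] = 31; t[32] = 27; t[33] = 22; t[34] = 24; t[35] = 24; t[36] = 28; t[37] = 13; t[38] = 16; t[39] = 1; t[40] = 2; t[41] = 12; t[42] = 29; t[43] = 29; t[44] = 28; t[45] = 23; t[46] = 31; t[47] = 26; t[48] = 17; t[49] = 32.
Since (t[48], t[49]) = (t[0], t[1]) = (17, 32) (two consecutive terms determine the rest), the sequence is periodic with period 48.
(2007 - 0) mod 48 = 39, so t[2007] = t[39] = 1.

1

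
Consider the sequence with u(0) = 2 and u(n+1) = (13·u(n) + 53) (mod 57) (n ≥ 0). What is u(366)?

Listing terms: u(0) = 2,  u(1) = 22,  u(2) = 54,  u(3) = 14,  u(4) = 7,  u(5) = 30,  u(6) = 44,  u(7) = 55,  u(8) = 27,  u(9) = 5,  u(10) = 4,  u(11) = 48,  u(12) = 50,  u(13) = 19,  u(14) = 15,  u(15) = 20,  u(16) = 28,  u(17) = 18,  u(18) = 2.
Since u(18) = u(0) = 2, the sequence is periodic with period 18.
So u(366) = u(0 + ((366-0) mod 18)) = u(6) = 44.

44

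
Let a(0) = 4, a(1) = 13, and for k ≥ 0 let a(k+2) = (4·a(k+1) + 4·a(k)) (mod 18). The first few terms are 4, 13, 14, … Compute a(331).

6

We have a(0) = 4,  a(1) = 13,  a(2) = 14,  a(3) = 0,  a(4) = 2,  a(5) = 8,  a(6) = 4,  a(7) = 12,  a(8) = 10,  a(9) = 16,  a(10) = 14,  a(11) = 12,  a(12) = 14,  a(13) = 14,  a(14) = 4,  a(15) = 0,  a(16) = 16,  a(17) = 10,  a(18) = 14,  a(19) = 6,  a(20) = 8,  a(21) = 2,  a(22) = 4,  a(23) = 6,  a(24) = 4,  a(25) = 4,  a(26) = 14,  a(27) = 0.
Since (a(26), a(27)) = (a(2), a(3)) = (14, 0) (two consecutive terms determine the rest), the sequence is eventually periodic: after a pre-period of length 2 it cycles with period 24.
For k ≥ 2, a(k) depends only on (k - 2) mod 24. (331 - 2) mod 24 = 17, so a(331) = a(19) = 6.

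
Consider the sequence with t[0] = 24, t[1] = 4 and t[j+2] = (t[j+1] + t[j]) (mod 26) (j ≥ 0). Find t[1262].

2

t[0] = 24,  t[1] = 4,  t[2] = 2,  t[3] = 6,  t[4] = 8,  t[5] = 14,  t[6] = 22,  t[7] = 10,  t[8] = 6,  t[9] = 16,  t[10] = 22,  t[11] = 12,  t[12] = 8,  t[13] = 20,  t[14] = 2,  t[15] = 22,  t[16] = 24,  t[17] = 20,  t[18] = 18,  t[19] = 12,  t[20] = 4,  t[21] = 16,  t[22] = 20,  t[23] = 10,  t[24] = 4,  t[25] = 14,  t[26] = 18,  t[27] = 6,  t[28] = 24,  t[29] = 4.
Since (t[28], t[29]) = (t[0], t[1]) = (24, 4) (two consecutive terms determine the rest), the sequence is periodic with period 28.
(1262 - 0) mod 28 = 2, so t[1262] = t[2] = 2.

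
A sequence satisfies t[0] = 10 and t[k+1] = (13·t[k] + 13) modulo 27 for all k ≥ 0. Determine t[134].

6

Listing terms: t[0] = 10, t[1] = 8, t[2] = 9, t[3] = 22, t[4] = 2, t[5] = 12, t[6] = 7, t[7] = 23, t[8] = 15, t[9] = 19, t[10] = 17, t[11] = 18, t[12] = 4, t[13] = 11, t[14] = 21, t[15] = 16, t[16] = 5, t[17] = 24, t[18] = 1, t[19] = 26, t[20] = 0, t[21] = 13, t[22] = 20, t[23] = 3, t[24] = 25, t[25] = 14, t[26] = 6, t[27] = 10.
Since t[27] = t[0] = 10, the sequence is periodic with period 27.
(134 - 0) mod 27 = 26, so t[134] = t[26] = 6.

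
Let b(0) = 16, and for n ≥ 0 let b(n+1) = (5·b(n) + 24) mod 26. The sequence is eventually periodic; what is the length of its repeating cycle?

4

b(0) = 16,  b(1) = 0,  b(2) = 24,  b(3) = 14,  b(4) = 16.
The sequence repeats with period 4.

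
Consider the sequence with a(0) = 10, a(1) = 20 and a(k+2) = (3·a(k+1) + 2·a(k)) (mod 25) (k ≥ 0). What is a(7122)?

20

Listing terms: a(0) = 10,  a(1) = 20,  a(2) = 5,  a(3) = 5,  a(4) = 0,  a(5) = 10,  a(6) = 5,  a(7) = 10,  a(8) = 15,  a(9) = 15,  a(10) = 0,  a(11) = 5,  a(12) = 15,  a(13) = 5,  a(14) = 20,  a(15) = 20,  a(16) = 0,  a(17) = 15,  a(18) = 20,  a(19) = 15,  a(20) = 10,  a(21) = 10,  a(22) = 0,  a(23) = 20,  a(24) = 10,  a(25) = 20.
Since (a(24), a(25)) = (a(0), a(1)) = (10, 20) (two consecutive terms determine the rest), the sequence is periodic with period 24.
(7122 - 0) mod 24 = 18, so a(7122) = a(18) = 20.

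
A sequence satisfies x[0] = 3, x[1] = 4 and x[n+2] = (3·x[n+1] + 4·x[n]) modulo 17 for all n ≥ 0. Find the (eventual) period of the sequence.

We have x[0] = 3, x[1] = 4, x[2] = 7, x[3] = 3, x[4] = 3, x[5] = 4.
Since (x[4], x[5]) = (x[0], x[1]) = (3, 4) (two consecutive terms determine the rest), the sequence is periodic with period 4.

4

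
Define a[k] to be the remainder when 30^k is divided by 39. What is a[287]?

36

Listing terms: a[0] = 1; a[1] = 30; a[2] = 3; a[3] = 12; a[4] = 9; a[5] = 36; a[6] = 27; a[7] = 30.
Since a[7] = a[1] = 30, the sequence is eventually periodic: after a pre-period of length 1 it cycles with period 6.
For k ≥ 1, a[k] depends only on (k - 1) mod 6. (287 - 1) mod 6 = 4, so a[287] = a[5] = 36.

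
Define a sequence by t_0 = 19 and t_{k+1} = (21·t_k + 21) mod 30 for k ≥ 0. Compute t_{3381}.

0

Listing terms: t_0 = 19; t_1 = 0; t_2 = 21; t_3 = 12; t_4 = 3; t_5 = 24; t_6 = 15; t_7 = 6; t_8 = 27; t_9 = 18; t_{10} = 9; t_{11} = 0.
Since t_{11} = t_1 = 0, the sequence is eventually periodic: after a pre-period of length 1 it cycles with period 10.
For k ≥ 1, t_k depends only on (k - 1) mod 10. (3381 - 1) mod 10 = 0, so t_{3381} = t_1 = 0.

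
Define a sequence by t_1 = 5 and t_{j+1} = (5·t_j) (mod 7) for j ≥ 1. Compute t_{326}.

We have t_1 = 5, t_2 = 4, t_3 = 6, t_4 = 2, t_5 = 3, t_6 = 1, t_7 = 5.
The sequence repeats with period 6.
So t_{326} = t_{1 + ((326-1) mod 6)} = t_2 = 4.

4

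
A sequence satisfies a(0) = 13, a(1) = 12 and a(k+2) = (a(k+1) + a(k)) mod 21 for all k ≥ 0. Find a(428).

Computing terms: a(0) = 13, a(1) = 12, a(2) = 4, a(3) = 16, a(4) = 20, a(5) = 15, a(6) = 14, a(7) = 8, a(8) = 1, a(9) = 9, a(10) = 10, a(11) = 19, a(12) = 8, a(13) = 6, a(14) = 14, a(15) = 20, a(16) = 13, a(17) = 12.
Since (a(16), a(17)) = (a(0), a(1)) = (13, 12) (two consecutive terms determine the rest), the sequence is periodic with period 16.
(428 - 0) mod 16 = 12, so a(428) = a(12) = 8.

8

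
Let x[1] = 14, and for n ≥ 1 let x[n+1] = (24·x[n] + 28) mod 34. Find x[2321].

14

Computing terms: x[1] = 14, x[2] = 24, x[3] = 26, x[4] = 6, x[5] = 2, x[6] = 8, x[7] = 16, x[8] = 4, x[9] = 22, x[10] = 12, x[11] = 10, x[12] = 30, x[13] = 0, x[14] = 28, x[15] = 20, x[16] = 32, x[17] = 14.
Since x[17] = x[1] = 14, the sequence is periodic with period 16.
So x[2321] = x[1 + ((2321-1) mod 16)] = x[1] = 14.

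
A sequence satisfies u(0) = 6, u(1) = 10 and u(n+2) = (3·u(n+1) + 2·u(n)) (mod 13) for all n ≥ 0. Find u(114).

1

Listing terms: u(0) = 6; u(1) = 10; u(2) = 3; u(3) = 3; u(4) = 2; u(5) = 12; u(6) = 1; u(7) = 1; u(8) = 5; u(9) = 4; u(10) = 9; u(11) = 9; u(12) = 6; u(13) = 10.
Since (u(12), u(13)) = (u(0), u(1)) = (6, 10) (two consecutive terms determine the rest), the sequence is periodic with period 12.
(114 - 0) mod 12 = 6, so u(114) = u(6) = 1.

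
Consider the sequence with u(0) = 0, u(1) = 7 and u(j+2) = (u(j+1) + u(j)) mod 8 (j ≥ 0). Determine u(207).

Listing terms: u(0) = 0, u(1) = 7, u(2) = 7, u(3) = 6, u(4) = 5, u(5) = 3, u(6) = 0, u(7) = 3, u(8) = 3, u(9) = 6, u(10) = 1, u(11) = 7, u(12) = 0, u(13) = 7.
Since (u(12), u(13)) = (u(0), u(1)) = (0, 7) (two consecutive terms determine the rest), the sequence is periodic with period 12.
(207 - 0) mod 12 = 3, so u(207) = u(3) = 6.

6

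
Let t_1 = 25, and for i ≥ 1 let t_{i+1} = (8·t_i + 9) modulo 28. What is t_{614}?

5

We have t_1 = 25,  t_2 = 13,  t_3 = 1,  t_4 = 17,  t_5 = 5,  t_6 = 21,  t_7 = 9,  t_8 = 25.
The sequence repeats with period 7.
So t_{614} = t_{1 + ((614-1) mod 7)} = t_5 = 5.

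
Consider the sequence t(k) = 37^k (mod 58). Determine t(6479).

3

Computing terms: t(1) = 37, t(2) = 35, t(3) = 19, t(4) = 7, t(5) = 27, t(6) = 13, t(7) = 17, t(8) = 49, t(9) = 15, t(10) = 33, t(11) = 3, t(12) = 53, t(13) = 47, t(14) = 57, t(15) = 21, t(16) = 23, t(17) = 39, t(18) = 51, t(19) = 31, t(20) = 45, t(21) = 41, t(22) = 9, t(23) = 43, t(24) = 25, t(25) = 55, t(26) = 5, t(27) = 11, t(28) = 1, t(29) = 37.
The sequence repeats with period 28.
(6479 - 1) mod 28 = 10, so t(6479) = t(11) = 3.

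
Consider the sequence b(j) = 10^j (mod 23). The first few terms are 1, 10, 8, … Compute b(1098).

3

Listing terms: b(0) = 1, b(1) = 10, b(2) = 8, b(3) = 11, b(4) = 18, b(5) = 19, b(6) = 6, b(7) = 14, b(8) = 2, b(9) = 20, b(10) = 16, b(11) = 22, b(12) = 13, b(13) = 15, b(14) = 12, b(15) = 5, b(16) = 4, b(17) = 17, b(18) = 9, b(19) = 21, b(20) = 3, b(21) = 7, b(22) = 1.
The sequence repeats with period 22.
(1098 - 0) mod 22 = 20, so b(1098) = b(20) = 3.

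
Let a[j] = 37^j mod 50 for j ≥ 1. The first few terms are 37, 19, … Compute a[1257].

17

a[1] = 37, a[2] = 19, a[3] = 3, a[4] = 11, a[5] = 7, a[6] = 9, a[7] = 33, a[8] = 21, a[9] = 27, a[10] = 49, a[11] = 13, a[12] = 31, a[13] = 47, a[14] = 39, a[15] = 43, a[16] = 41, a[17] = 17, a[18] = 29, a[19] = 23, a[20] = 1, a[21] = 37.
The sequence repeats with period 20.
(1257 - 1) mod 20 = 16, so a[1257] = a[17] = 17.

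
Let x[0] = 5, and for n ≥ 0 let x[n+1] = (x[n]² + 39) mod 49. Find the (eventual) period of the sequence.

We have x[0] = 5, x[1] = 15, x[2] = 19, x[3] = 8, x[4] = 5.
The sequence repeats with period 4.

4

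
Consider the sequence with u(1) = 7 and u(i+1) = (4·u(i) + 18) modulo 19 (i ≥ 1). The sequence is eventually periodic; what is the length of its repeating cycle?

Computing terms: u(1) = 7; u(2) = 8; u(3) = 12; u(4) = 9; u(5) = 16; u(6) = 6; u(7) = 4; u(8) = 15; u(9) = 2; u(10) = 7.
The sequence repeats with period 9.

9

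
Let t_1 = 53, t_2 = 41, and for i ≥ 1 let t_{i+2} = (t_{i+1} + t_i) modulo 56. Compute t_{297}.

38

Listing terms: t_1 = 53; t_2 = 41; t_3 = 38; t_4 = 23; t_5 = 5; t_6 = 28; t_7 = 33; t_8 = 5; t_9 = 38; t_{10} = 43; t_{11} = 25; t_{12} = 12; t_{13} = 37; t_{14} = 49; t_{15} = 30; t_{16} = 23; t_{17} = 53; t_{18} = 20; t_{19} = 17; t_{20} = 37; t_{21} = 54; t_{22} = 35; t_{23} = 33; t_{24} = 12; t_{25} = 45; t_{26} = 1; t_{27} = 46; t_{28} = 47; t_{29} = 37; t_{30} = 28; t_{31} = 9; t_{32} = 37; t_{33} = 46; t_{34} = 27; t_{35} = 17; t_{36} = 44; t_{37} = 5; t_{38} = 49; t_{39} = 54; t_{40} = 47; t_{41} = 45; t_{42} = 36; t_{43} = 25; t_{44} = 5; t_{45} = 30; t_{46} = 35; t_{47} = 9; t_{48} = 44; t_{49} = 53; t_{50} = 41.
Since (t_{49}, t_{50}) = (t_1, t_2) = (53, 41) (two consecutive terms determine the rest), the sequence is periodic with period 48.
(297 - 1) mod 48 = 8, so t_{297} = t_9 = 38.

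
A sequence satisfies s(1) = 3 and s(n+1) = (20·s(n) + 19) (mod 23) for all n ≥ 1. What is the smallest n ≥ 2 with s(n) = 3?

23

Computing terms: s(1) = 3, s(2) = 10, s(3) = 12, s(4) = 6, s(5) = 1, s(6) = 16, s(7) = 17, s(8) = 14, s(9) = 0, s(10) = 19, s(11) = 8, s(12) = 18, s(13) = 11, s(14) = 9, s(15) = 15, s(16) = 20, s(17) = 5, s(18) = 4, s(19) = 7, s(20) = 21, s(21) = 2, s(22) = 13, s(23) = 3.
The sequence repeats with period 22.
The value 3 next appears (with n ≥ 2) at s(23).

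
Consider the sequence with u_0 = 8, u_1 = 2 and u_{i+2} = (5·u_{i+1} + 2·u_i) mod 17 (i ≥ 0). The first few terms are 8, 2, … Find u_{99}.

u_0 = 8; u_1 = 2; u_2 = 9; u_3 = 15; u_4 = 8; u_5 = 2.
Since (u_4, u_5) = (u_0, u_1) = (8, 2) (two consecutive terms determine the rest), the sequence is periodic with period 4.
So u_{99} = u_{0 + ((99-0) mod 4)} = u_3 = 15.

15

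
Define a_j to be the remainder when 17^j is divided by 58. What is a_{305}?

a_1 = 17,  a_2 = 57,  a_3 = 41,  a_4 = 1,  a_5 = 17.
The sequence repeats with period 4.
So a_{305} = a_{1 + ((305-1) mod 4)} = a_1 = 17.

17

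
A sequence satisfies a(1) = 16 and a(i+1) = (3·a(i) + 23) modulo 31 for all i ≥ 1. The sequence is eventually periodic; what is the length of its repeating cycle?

30

Listing terms: a(1) = 16,  a(2) = 9,  a(3) = 19,  a(4) = 18,  a(5) = 15,  a(6) = 6,  a(7) = 10,  a(8) = 22,  a(9) = 27,  a(10) = 11,  a(11) = 25,  a(12) = 5,  a(13) = 7,  a(14) = 13,  a(15) = 0,  a(16) = 23,  a(17) = 30,  a(18) = 20,  a(19) = 21,  a(20) = 24,  a(21) = 2,  a(22) = 29,  a(23) = 17,  a(24) = 12,  a(25) = 28,  a(26) = 14,  a(27) = 3,  a(28) = 1,  a(29) = 26,  a(30) = 8,  a(31) = 16.
The sequence repeats with period 30.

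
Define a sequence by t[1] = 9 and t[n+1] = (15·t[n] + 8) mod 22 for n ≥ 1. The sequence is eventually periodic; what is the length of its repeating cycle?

5

Listing terms: t[1] = 9,  t[2] = 11,  t[3] = 19,  t[4] = 7,  t[5] = 3,  t[6] = 9.
Since t[6] = t[1] = 9, the sequence is periodic with period 5.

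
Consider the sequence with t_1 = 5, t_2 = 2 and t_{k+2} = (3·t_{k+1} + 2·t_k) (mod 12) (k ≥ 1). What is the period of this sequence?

4

We have t_1 = 5,  t_2 = 2,  t_3 = 4,  t_4 = 4,  t_5 = 8,  t_6 = 8,  t_7 = 4,  t_8 = 4.
Since (t_7, t_8) = (t_3, t_4) = (4, 4) (two consecutive terms determine the rest), the sequence is eventually periodic: after a pre-period of length 2 it cycles with period 4.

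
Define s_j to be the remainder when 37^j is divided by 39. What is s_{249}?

s_1 = 37, s_2 = 4, s_3 = 31, s_4 = 16, s_5 = 7, s_6 = 25, s_7 = 28, s_8 = 22, s_9 = 34, s_{10} = 10, s_{11} = 19, s_{12} = 1, s_{13} = 37.
The sequence repeats with period 12.
So s_{249} = s_{1 + ((249-1) mod 12)} = s_9 = 34.

34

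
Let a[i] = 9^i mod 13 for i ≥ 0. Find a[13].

9

We have a[0] = 1,  a[1] = 9,  a[2] = 3,  a[3] = 1.
The sequence repeats with period 3.
(13 - 0) mod 3 = 1, so a[13] = a[1] = 9.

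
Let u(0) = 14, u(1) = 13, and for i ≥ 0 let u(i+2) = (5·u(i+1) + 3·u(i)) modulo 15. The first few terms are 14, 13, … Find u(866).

Computing terms: u(0) = 14; u(1) = 13; u(2) = 2; u(3) = 4; u(4) = 11; u(5) = 7; u(6) = 8; u(7) = 1; u(8) = 14; u(9) = 13.
The sequence repeats with period 8.
So u(866) = u(0 + ((866-0) mod 8)) = u(2) = 2.

2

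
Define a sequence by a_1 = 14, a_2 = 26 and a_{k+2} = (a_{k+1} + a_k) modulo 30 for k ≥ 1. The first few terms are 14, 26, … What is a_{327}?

8

a_1 = 14; a_2 = 26; a_3 = 10; a_4 = 6; a_5 = 16; a_6 = 22; a_7 = 8; a_8 = 0; a_9 = 8; a_{10} = 8; a_{11} = 16; a_{12} = 24; a_{13} = 10; a_{14} = 4; a_{15} = 14; a_{16} = 18; a_{17} = 2; a_{18} = 20; a_{19} = 22; a_{20} = 12; a_{21} = 4; a_{22} = 16; a_{23} = 20; a_{24} = 6; a_{25} = 26; a_{26} = 2; a_{27} = 28; a_{28} = 0; a_{29} = 28; a_{30} = 28; a_{31} = 26; a_{32} = 24; a_{33} = 20; a_{34} = 14; a_{35} = 4; a_{36} = 18; a_{37} = 22; a_{38} = 10; a_{39} = 2; a_{40} = 12; a_{41} = 14; a_{42} = 26.
The sequence repeats with period 40.
So a_{327} = a_{1 + ((327-1) mod 40)} = a_7 = 8.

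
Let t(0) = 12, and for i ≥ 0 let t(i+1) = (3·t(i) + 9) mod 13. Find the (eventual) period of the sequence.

Listing terms: t(0) = 12,  t(1) = 6,  t(2) = 1,  t(3) = 12.
The sequence repeats with period 3.

3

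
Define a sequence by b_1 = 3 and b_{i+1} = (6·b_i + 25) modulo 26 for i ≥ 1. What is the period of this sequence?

12

Computing terms: b_1 = 3, b_2 = 17, b_3 = 23, b_4 = 7, b_5 = 15, b_6 = 11, b_7 = 13, b_8 = 25, b_9 = 19, b_{10} = 9, b_{11} = 1, b_{12} = 5, b_{13} = 3.
The sequence repeats with period 12.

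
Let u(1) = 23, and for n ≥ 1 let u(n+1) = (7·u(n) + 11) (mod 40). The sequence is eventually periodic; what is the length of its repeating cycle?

Listing terms: u(1) = 23,  u(2) = 12,  u(3) = 15,  u(4) = 36,  u(5) = 23.
Since u(5) = u(1) = 23, the sequence is periodic with period 4.

4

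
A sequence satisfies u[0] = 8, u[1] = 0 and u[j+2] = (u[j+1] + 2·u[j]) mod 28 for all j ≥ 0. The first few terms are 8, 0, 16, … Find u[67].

0

Computing terms: u[0] = 8; u[1] = 0; u[2] = 16; u[3] = 16; u[4] = 20; u[5] = 24; u[6] = 8; u[7] = 0.
The sequence repeats with period 6.
(67 - 0) mod 6 = 1, so u[67] = u[1] = 0.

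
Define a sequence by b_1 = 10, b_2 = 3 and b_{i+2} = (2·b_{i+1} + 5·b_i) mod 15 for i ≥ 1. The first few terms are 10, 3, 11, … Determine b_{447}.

b_1 = 10,  b_2 = 3,  b_3 = 11,  b_4 = 7,  b_5 = 9,  b_6 = 8,  b_7 = 1,  b_8 = 12,  b_9 = 14,  b_{10} = 13,  b_{11} = 6,  b_{12} = 2,  b_{13} = 4,  b_{14} = 3,  b_{15} = 11.
Since (b_{14}, b_{15}) = (b_2, b_3) = (3, 11) (two consecutive terms determine the rest), the sequence is eventually periodic: after a pre-period of length 1 it cycles with period 12.
For i ≥ 2, b_i depends only on (i - 2) mod 12. (447 - 2) mod 12 = 1, so b_{447} = b_3 = 11.

11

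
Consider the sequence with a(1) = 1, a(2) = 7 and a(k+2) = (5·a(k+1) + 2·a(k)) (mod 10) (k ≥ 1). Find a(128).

1

We have a(1) = 1, a(2) = 7, a(3) = 7, a(4) = 9, a(5) = 9, a(6) = 3, a(7) = 3, a(8) = 1, a(9) = 1, a(10) = 7.
The sequence repeats with period 8.
So a(128) = a(1 + ((128-1) mod 8)) = a(8) = 1.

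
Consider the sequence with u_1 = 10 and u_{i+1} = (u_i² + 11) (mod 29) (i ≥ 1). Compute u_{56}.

15

We have u_1 = 10,  u_2 = 24,  u_3 = 7,  u_4 = 2,  u_5 = 15,  u_6 = 4,  u_7 = 27,  u_8 = 15.
Since u_8 = u_5 = 15, the sequence is eventually periodic: after a pre-period of length 4 it cycles with period 3.
For i ≥ 5, u_i depends only on (i - 5) mod 3. (56 - 5) mod 3 = 0, so u_{56} = u_5 = 15.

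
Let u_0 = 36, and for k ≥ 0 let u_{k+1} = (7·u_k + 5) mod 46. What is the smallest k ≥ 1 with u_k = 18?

We have u_0 = 36,  u_1 = 27,  u_2 = 10,  u_3 = 29,  u_4 = 24,  u_5 = 35,  u_6 = 20,  u_7 = 7,  u_8 = 8,  u_9 = 15,  u_{10} = 18,  u_{11} = 39,  u_{12} = 2,  u_{13} = 19,  u_{14} = 0,  u_{15} = 5,  u_{16} = 40,  u_{17} = 9,  u_{18} = 22,  u_{19} = 21,  u_{20} = 14,  u_{21} = 11,  u_{22} = 36.
Since u_{22} = u_0 = 36, the sequence is periodic with period 22.
The value 18 first appears (with k ≥ 1) at u_{10}.

10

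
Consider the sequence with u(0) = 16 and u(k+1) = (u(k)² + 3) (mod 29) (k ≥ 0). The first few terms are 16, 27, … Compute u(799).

10

Computing terms: u(0) = 16, u(1) = 27, u(2) = 7, u(3) = 23, u(4) = 10, u(5) = 16.
The sequence repeats with period 5.
So u(799) = u(0 + ((799-0) mod 5)) = u(4) = 10.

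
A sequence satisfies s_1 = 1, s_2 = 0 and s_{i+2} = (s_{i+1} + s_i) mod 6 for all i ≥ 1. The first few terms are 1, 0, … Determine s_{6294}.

3

s_1 = 1; s_2 = 0; s_3 = 1; s_4 = 1; s_5 = 2; s_6 = 3; s_7 = 5; s_8 = 2; s_9 = 1; s_{10} = 3; s_{11} = 4; s_{12} = 1; s_{13} = 5; s_{14} = 0; s_{15} = 5; s_{16} = 5; s_{17} = 4; s_{18} = 3; s_{19} = 1; s_{20} = 4; s_{21} = 5; s_{22} = 3; s_{23} = 2; s_{24} = 5; s_{25} = 1; s_{26} = 0.
Since (s_{25}, s_{26}) = (s_1, s_2) = (1, 0) (two consecutive terms determine the rest), the sequence is periodic with period 24.
(6294 - 1) mod 24 = 5, so s_{6294} = s_6 = 3.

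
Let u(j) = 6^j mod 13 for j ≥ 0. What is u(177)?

5

Computing terms: u(0) = 1,  u(1) = 6,  u(2) = 10,  u(3) = 8,  u(4) = 9,  u(5) = 2,  u(6) = 12,  u(7) = 7,  u(8) = 3,  u(9) = 5,  u(10) = 4,  u(11) = 11,  u(12) = 1.
Since u(12) = u(0) = 1, the sequence is periodic with period 12.
So u(177) = u(0 + ((177-0) mod 12)) = u(9) = 5.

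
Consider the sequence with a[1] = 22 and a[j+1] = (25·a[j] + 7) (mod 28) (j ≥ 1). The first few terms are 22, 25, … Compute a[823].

8

a[1] = 22; a[2] = 25; a[3] = 16; a[4] = 15; a[5] = 18; a[6] = 9; a[7] = 8; a[8] = 11; a[9] = 2; a[10] = 1; a[11] = 4; a[12] = 23; a[13] = 22.
Since a[13] = a[1] = 22, the sequence is periodic with period 12.
(823 - 1) mod 12 = 6, so a[823] = a[7] = 8.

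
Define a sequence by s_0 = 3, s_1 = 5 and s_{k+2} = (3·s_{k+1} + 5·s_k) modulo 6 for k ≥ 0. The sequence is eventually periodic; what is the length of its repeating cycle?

12

s_0 = 3,  s_1 = 5,  s_2 = 0,  s_3 = 1,  s_4 = 3,  s_5 = 2,  s_6 = 3,  s_7 = 1,  s_8 = 0,  s_9 = 5,  s_{10} = 3,  s_{11} = 4,  s_{12} = 3,  s_{13} = 5.
The sequence repeats with period 12.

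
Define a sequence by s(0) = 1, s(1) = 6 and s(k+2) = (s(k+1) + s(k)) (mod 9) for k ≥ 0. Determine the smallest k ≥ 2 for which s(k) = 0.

s(0) = 1,  s(1) = 6,  s(2) = 7,  s(3) = 4,  s(4) = 2,  s(5) = 6,  s(6) = 8,  s(7) = 5,  s(8) = 4,  s(9) = 0,  s(10) = 4,  s(11) = 4,  s(12) = 8,  s(13) = 3,  s(14) = 2,  s(15) = 5,  s(16) = 7,  s(17) = 3,  s(18) = 1,  s(19) = 4,  s(20) = 5,  s(21) = 0,  s(22) = 5,  s(23) = 5,  s(24) = 1,  s(25) = 6.
Since (s(24), s(25)) = (s(0), s(1)) = (1, 6) (two consecutive terms determine the rest), the sequence is periodic with period 24.
The value 0 first appears (with k ≥ 2) at s(9).

9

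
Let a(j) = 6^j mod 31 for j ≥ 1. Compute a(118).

Computing terms: a(1) = 6,  a(2) = 5,  a(3) = 30,  a(4) = 25,  a(5) = 26,  a(6) = 1,  a(7) = 6.
The sequence repeats with period 6.
(118 - 1) mod 6 = 3, so a(118) = a(4) = 25.

25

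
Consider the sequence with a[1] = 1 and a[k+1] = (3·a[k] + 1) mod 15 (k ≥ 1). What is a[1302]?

a[1] = 1,  a[2] = 4,  a[3] = 13,  a[4] = 10,  a[5] = 1.
Since a[5] = a[1] = 1, the sequence is periodic with period 4.
(1302 - 1) mod 4 = 1, so a[1302] = a[2] = 4.

4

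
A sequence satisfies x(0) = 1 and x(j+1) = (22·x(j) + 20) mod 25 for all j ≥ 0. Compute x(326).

14

We have x(0) = 1, x(1) = 17, x(2) = 19, x(3) = 13, x(4) = 6, x(5) = 2, x(6) = 14, x(7) = 3, x(8) = 11, x(9) = 12, x(10) = 9, x(11) = 18, x(12) = 16, x(13) = 22, x(14) = 4, x(15) = 8, x(16) = 21, x(17) = 7, x(18) = 24, x(19) = 23, x(20) = 1.
Since x(20) = x(0) = 1, the sequence is periodic with period 20.
So x(326) = x(0 + ((326-0) mod 20)) = x(6) = 14.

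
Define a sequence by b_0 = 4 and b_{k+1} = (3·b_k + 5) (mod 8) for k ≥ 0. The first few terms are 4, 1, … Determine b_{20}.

4

b_0 = 4; b_1 = 1; b_2 = 0; b_3 = 5; b_4 = 4.
The sequence repeats with period 4.
(20 - 0) mod 4 = 0, so b_{20} = b_0 = 4.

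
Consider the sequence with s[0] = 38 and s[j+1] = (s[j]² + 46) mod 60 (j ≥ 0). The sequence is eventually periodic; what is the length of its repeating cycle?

s[0] = 38; s[1] = 50; s[2] = 26; s[3] = 2; s[4] = 50.
Since s[4] = s[1] = 50, the sequence is eventually periodic: after a pre-period of length 1 it cycles with period 3.

3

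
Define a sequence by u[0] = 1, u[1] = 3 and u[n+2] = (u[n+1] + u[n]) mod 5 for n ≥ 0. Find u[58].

4

Listing terms: u[0] = 1, u[1] = 3, u[2] = 4, u[3] = 2, u[4] = 1, u[5] = 3.
Since (u[4], u[5]) = (u[0], u[1]) = (1, 3) (two consecutive terms determine the rest), the sequence is periodic with period 4.
So u[58] = u[0 + ((58-0) mod 4)] = u[2] = 4.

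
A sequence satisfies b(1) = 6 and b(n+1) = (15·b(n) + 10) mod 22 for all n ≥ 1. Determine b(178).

14

We have b(1) = 6; b(2) = 12; b(3) = 14; b(4) = 0; b(5) = 10; b(6) = 6.
The sequence repeats with period 5.
(178 - 1) mod 5 = 2, so b(178) = b(3) = 14.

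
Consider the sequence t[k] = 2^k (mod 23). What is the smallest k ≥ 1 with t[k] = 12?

10

t[0] = 1,  t[1] = 2,  t[2] = 4,  t[3] = 8,  t[4] = 16,  t[5] = 9,  t[6] = 18,  t[7] = 13,  t[8] = 3,  t[9] = 6,  t[10] = 12,  t[11] = 1.
The sequence repeats with period 11.
The value 12 first appears (with k ≥ 1) at t[10].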